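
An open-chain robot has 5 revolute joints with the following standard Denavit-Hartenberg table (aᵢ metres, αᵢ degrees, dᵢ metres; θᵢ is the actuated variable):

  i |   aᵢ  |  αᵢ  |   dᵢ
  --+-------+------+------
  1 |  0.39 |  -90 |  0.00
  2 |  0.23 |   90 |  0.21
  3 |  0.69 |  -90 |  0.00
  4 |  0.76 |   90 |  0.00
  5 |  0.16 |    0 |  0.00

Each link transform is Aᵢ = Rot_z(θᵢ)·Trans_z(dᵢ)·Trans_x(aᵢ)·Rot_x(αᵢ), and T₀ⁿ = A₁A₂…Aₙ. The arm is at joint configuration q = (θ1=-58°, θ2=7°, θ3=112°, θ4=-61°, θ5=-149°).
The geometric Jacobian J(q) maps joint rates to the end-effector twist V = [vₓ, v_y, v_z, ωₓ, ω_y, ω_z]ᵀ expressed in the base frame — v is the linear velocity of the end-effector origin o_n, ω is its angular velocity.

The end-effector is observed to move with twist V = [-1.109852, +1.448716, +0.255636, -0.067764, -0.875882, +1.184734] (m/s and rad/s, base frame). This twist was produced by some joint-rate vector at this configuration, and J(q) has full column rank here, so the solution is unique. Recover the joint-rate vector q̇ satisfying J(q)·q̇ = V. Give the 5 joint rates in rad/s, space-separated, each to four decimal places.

o_n = [1.1918, 0.2829, 0.5486]
J₁: ẑ×o_n = [-0.2829, 1.1918, 0.0000], ω = ẑ
J2: z=[0.8480, 0.5299, 0.0000] o=[0.2067, -0.3307, 0.0000] → [0.2907, -0.4653, -0.0017, 0.8480, 0.5299, 0.0000]
J3: z=[0.0646, -0.1034, 0.9925] o=[0.5057, -0.4131, -0.0280] → [-0.7503, 0.6437, 0.1158, 0.0646, -0.1034, 0.9925]
J4: z=[-0.8054, 0.5819, 0.1130] o=[0.9123, 0.1435, 0.0035] → [0.3015, 0.4706, -0.2748, -0.8054, 0.5819, 0.1130]
J5: z=[-0.4841, -0.7556, 0.4413] o=[1.1724, 0.3721, 0.6800] → [0.1386, -0.0550, 0.0579, -0.4841, -0.7556, 0.4413]
q̇ = J⁺·V = [0.9170, -0.9400, 0.4280, -0.7770, -0.1570]

0.9170 -0.9400 0.4280 -0.7770 -0.1570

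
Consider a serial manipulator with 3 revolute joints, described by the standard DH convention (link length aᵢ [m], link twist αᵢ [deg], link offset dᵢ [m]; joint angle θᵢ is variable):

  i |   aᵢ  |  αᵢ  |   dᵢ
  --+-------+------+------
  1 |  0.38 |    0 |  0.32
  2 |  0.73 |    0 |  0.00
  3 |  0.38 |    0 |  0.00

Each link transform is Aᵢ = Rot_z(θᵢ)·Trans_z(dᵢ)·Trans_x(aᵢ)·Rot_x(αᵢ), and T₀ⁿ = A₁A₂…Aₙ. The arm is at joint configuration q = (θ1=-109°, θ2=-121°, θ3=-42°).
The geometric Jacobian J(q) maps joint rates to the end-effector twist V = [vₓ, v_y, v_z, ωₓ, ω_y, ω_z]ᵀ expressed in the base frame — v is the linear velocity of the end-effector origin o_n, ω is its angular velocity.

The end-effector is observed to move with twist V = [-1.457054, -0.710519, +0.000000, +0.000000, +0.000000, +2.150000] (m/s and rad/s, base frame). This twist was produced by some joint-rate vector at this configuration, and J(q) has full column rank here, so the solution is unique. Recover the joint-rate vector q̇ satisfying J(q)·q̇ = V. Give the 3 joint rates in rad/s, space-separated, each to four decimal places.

o_n = [-0.5797, 0.5797, 0.3200]
J₁: ẑ×o_n = [-0.5797, -0.5797, 0.0000], ω = ẑ
J2: z=[0.0000, 0.0000, 1.0000] o=[-0.1237, -0.3593, 0.3200] → [-0.9390, -0.4560, 0.0000, 0.0000, 0.0000, 1.0000]
J3: z=[0.0000, 0.0000, 1.0000] o=[-0.5930, 0.1999, 0.3200] → [-0.3798, 0.0133, 0.0000, 0.0000, 0.0000, 1.0000]
q̇ = J⁺·V = [0.4740, 0.9760, 0.7000]

0.4740 0.9760 0.7000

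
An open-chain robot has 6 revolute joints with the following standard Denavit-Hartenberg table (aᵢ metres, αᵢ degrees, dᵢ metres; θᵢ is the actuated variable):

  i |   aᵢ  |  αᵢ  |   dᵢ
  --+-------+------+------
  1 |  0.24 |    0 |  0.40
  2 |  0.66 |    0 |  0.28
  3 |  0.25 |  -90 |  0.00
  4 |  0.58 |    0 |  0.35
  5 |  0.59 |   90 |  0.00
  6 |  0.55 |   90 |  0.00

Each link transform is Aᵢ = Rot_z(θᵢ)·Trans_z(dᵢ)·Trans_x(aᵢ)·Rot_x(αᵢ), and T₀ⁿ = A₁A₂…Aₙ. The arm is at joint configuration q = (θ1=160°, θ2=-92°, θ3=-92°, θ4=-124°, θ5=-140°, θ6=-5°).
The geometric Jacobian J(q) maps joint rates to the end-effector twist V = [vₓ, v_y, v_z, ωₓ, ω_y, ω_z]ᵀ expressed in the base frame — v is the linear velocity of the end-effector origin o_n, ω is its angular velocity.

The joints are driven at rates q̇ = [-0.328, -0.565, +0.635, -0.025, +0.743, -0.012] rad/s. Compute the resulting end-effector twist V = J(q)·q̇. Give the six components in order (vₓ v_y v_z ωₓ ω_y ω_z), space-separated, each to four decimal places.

-0.0910 0.1964 0.0779 0.2811 0.6608 -0.2567

o_n = [-0.0320, 1.0486, 0.0292]
J₁: ẑ×o_n = [-1.0486, -0.0320, 0.0000], ω = ẑ
J2: z=[0.0000, 0.0000, 1.0000] o=[-0.2255, 0.0821, 0.4000] → [-0.9665, 0.1935, 0.0000, 0.0000, 0.0000, 1.0000]
J3: z=[0.0000, 0.0000, 1.0000] o=[0.0217, 0.6940, 0.6800] → [-0.3546, -0.0537, 0.0000, 0.0000, 0.0000, 1.0000]
J4: z=[0.4067, 0.9135, 0.0000] o=[0.2501, 0.5923, 0.6800] → [-0.5946, 0.2647, 0.4433, 0.4067, 0.9135, 0.0000]
J5: z=[0.4067, 0.9135, 0.0000] o=[0.0962, 1.0440, 1.1608] → [-1.0338, 0.4603, 0.1189, 0.4067, 0.9135, 0.0000]
J6: z=[0.9085, -0.4045, -0.1045] o=[0.0398, 1.0691, 0.5741] → [0.2183, 0.5026, -0.0477, 0.9085, -0.4045, -0.1045]
V = J·q̇ = [-0.0910, 0.1964, 0.0779, 0.2811, 0.6608, -0.2567]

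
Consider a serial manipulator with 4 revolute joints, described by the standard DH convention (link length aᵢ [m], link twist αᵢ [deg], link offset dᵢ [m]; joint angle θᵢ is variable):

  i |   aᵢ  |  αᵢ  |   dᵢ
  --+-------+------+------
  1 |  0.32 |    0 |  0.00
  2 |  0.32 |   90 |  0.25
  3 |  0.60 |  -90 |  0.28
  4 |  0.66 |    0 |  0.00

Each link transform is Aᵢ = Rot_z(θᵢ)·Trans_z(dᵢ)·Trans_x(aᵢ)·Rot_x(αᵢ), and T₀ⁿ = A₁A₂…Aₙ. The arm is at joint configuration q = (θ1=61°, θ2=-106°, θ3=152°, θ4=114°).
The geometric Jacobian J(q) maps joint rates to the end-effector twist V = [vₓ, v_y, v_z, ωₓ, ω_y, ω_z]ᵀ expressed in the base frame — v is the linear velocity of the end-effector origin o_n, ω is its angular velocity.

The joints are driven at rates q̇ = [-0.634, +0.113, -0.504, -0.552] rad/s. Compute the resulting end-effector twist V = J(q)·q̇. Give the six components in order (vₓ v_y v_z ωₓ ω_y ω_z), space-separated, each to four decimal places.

o_n = [0.4028, 0.4890, 0.4057]
J₁: ẑ×o_n = [-0.4890, 0.4028, 0.0000], ω = ẑ
J2: z=[0.0000, 0.0000, 1.0000] o=[0.1551, 0.2799, 0.0000] → [-0.2091, 0.2476, 0.0000, 0.0000, 0.0000, 1.0000]
J3: z=[-0.7071, -0.7071, 0.0000] o=[0.3814, 0.0536, 0.2500] → [-0.1101, 0.1101, -0.2927, -0.7071, -0.7071, 0.0000]
J4: z=[-0.3320, 0.3320, -0.8829] o=[-0.1912, 0.2302, 0.5317] → [0.1866, -0.5663, -0.2831, -0.3320, 0.3320, -0.8829]
V = J·q̇ = [0.2388, 0.0297, 0.3038, 0.5396, 0.1731, -0.0336]

0.2388 0.0297 0.3038 0.5396 0.1731 -0.0336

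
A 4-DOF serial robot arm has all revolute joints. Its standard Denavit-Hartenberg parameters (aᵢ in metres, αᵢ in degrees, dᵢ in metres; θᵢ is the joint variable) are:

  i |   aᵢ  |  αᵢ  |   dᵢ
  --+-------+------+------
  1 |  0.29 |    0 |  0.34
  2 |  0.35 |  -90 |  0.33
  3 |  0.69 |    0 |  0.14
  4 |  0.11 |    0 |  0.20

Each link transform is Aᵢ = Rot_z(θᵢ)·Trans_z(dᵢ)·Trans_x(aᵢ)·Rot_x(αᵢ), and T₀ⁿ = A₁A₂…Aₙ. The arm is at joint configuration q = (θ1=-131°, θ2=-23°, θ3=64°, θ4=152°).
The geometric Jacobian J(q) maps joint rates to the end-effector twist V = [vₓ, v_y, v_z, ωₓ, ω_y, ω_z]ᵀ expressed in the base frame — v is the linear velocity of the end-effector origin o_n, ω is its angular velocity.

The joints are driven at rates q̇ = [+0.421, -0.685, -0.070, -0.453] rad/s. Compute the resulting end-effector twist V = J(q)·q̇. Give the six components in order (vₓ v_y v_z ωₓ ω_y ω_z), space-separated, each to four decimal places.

o_n = [-0.5477, -0.7715, 0.1145]
J₁: ẑ×o_n = [0.7715, -0.5477, 0.0000], ω = ẑ
J2: z=[0.0000, 0.0000, 1.0000] o=[-0.1903, -0.2189, 0.3400] → [0.5526, -0.3574, 0.0000, 0.0000, 0.0000, 1.0000]
J3: z=[0.4384, -0.8988, 0.0000] o=[-0.5048, -0.3723, 0.6700] → [0.4993, 0.2435, -0.2135, 0.4384, -0.8988, 0.0000]
J4: z=[0.4384, -0.8988, 0.0000] o=[-0.7153, -0.6307, 0.0498] → [-0.0581, -0.0283, 0.0890, 0.4384, -0.8988, 0.0000]
V = J·q̇ = [-0.0624, 0.0101, -0.0254, -0.2293, 0.4701, -0.2640]

-0.0624 0.0101 -0.0254 -0.2293 0.4701 -0.2640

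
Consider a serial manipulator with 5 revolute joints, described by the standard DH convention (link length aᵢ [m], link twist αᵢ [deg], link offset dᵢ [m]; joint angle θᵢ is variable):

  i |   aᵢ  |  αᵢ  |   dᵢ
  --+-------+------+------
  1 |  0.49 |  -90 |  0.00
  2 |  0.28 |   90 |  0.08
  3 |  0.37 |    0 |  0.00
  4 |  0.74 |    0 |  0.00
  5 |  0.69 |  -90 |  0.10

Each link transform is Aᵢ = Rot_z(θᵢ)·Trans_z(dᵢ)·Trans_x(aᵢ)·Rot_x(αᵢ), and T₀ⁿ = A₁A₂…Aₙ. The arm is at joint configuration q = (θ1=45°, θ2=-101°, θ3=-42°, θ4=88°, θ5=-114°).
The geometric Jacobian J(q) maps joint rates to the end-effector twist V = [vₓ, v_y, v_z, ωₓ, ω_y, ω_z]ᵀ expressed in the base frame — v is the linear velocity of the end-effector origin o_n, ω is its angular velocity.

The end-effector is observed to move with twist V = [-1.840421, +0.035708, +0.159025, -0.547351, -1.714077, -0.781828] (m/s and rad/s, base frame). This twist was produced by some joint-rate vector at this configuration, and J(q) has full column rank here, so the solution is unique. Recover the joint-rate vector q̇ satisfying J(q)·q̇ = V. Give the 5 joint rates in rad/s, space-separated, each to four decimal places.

o_n = [0.2924, -0.0965, 1.2840]
J₁: ẑ×o_n = [0.0965, 0.2924, -0.0000], ω = ẑ
J2: z=[-0.7071, 0.7071, 0.0000] o=[0.3465, 0.3465, 0.0000] → [0.9079, 0.9079, 0.3515, -0.7071, 0.7071, 0.0000]
J3: z=[-0.6941, -0.6941, -0.1908] o=[0.2521, 0.3653, 0.2749] → [-0.7886, 0.6928, 0.3485, -0.6941, -0.6941, -0.1908]
J4: z=[-0.6941, -0.6941, -0.1908] o=[0.3901, 0.1531, 0.5448] → [-0.5608, 0.5318, 0.1055, -0.6941, -0.6941, -0.1908]
J5: z=[-0.6941, -0.6941, -0.1908] o=[-0.0557, 0.4602, 1.0494] → [-0.2691, 0.0965, 0.6280, -0.6941, -0.6941, -0.1908]
q̇ = J⁺·V = [-0.4710, -0.8250, 0.7900, 0.6760, 0.1630]

-0.4710 -0.8250 0.7900 0.6760 0.1630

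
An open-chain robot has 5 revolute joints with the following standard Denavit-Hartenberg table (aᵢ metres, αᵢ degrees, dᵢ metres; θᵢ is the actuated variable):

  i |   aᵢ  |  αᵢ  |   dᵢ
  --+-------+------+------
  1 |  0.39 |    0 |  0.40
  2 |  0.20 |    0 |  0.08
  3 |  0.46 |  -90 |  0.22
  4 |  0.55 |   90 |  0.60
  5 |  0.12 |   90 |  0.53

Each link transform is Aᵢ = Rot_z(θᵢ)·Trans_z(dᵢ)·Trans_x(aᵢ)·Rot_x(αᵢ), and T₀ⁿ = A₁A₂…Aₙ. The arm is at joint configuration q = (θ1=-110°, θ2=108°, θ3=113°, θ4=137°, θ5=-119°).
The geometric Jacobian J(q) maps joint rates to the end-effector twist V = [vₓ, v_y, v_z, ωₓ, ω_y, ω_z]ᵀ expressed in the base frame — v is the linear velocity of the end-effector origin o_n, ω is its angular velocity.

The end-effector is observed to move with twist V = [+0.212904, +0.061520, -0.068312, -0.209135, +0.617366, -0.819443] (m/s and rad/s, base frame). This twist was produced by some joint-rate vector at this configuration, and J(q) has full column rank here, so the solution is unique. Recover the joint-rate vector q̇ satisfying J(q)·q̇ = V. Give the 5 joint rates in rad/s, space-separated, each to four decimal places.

o_n = [-0.5612, -0.1198, -0.0230]
J₁: ẑ×o_n = [0.1198, -0.5612, 0.0000], ω = ẑ
J2: z=[0.0000, 0.0000, 1.0000] o=[-0.1334, -0.3665, 0.4000] → [-0.2467, -0.4278, 0.0000, 0.0000, 0.0000, 1.0000]
J3: z=[0.0000, 0.0000, 1.0000] o=[0.0665, -0.3735, 0.4800] → [-0.2537, -0.6276, 0.0000, 0.0000, 0.0000, 1.0000]
J4: z=[-0.9336, -0.3584, 0.0000] o=[-0.0984, 0.0560, 0.7000] → [0.2591, -0.6750, -0.0018, -0.9336, -0.3584, 0.0000]
J5: z=[-0.2444, 0.6367, -0.7314] o=[-0.5144, -0.5346, 0.3249] → [0.0818, -0.0508, -0.0716, -0.2444, 0.6367, -0.7314]
q̇ = J⁺·V = [0.2970, -0.0160, -0.4020, -0.0260, 0.9550]

0.2970 -0.0160 -0.4020 -0.0260 0.9550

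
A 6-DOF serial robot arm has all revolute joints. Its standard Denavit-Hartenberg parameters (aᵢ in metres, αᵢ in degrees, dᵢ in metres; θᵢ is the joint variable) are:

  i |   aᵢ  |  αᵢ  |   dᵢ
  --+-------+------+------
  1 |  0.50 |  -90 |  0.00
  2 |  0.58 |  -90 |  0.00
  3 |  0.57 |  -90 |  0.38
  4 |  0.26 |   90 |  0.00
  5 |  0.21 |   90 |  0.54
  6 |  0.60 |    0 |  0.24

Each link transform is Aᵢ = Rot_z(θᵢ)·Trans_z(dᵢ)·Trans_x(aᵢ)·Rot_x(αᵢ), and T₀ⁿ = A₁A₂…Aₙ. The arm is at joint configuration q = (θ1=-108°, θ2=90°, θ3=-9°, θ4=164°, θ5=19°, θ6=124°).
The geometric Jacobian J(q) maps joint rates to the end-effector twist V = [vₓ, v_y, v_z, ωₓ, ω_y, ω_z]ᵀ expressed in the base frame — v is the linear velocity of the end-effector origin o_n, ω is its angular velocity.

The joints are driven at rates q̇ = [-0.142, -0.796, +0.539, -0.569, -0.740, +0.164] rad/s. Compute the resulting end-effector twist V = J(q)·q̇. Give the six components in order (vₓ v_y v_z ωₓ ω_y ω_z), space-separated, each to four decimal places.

-0.5928 -0.6652 -0.4988 0.2670 1.2125 0.2234

o_n = [-0.0164, -1.2330, -1.1752]
J₁: ẑ×o_n = [1.2330, -0.0164, 0.0000], ω = ẑ
J2: z=[0.9511, -0.3090, 0.0000] o=[-0.1545, -0.4755, 0.0000] → [0.3631, 1.1176, -0.6777, 0.9511, -0.3090, 0.0000]
J3: z=[0.3090, 0.9511, -0.0000] o=[-0.1545, -0.4755, -0.5800] → [-0.5660, 0.1839, -0.3654, 0.3090, 0.9511, -0.0000]
J4: z=[-0.9393, 0.3052, -0.1564] o=[0.0477, -0.1417, -1.1430] → [-0.1805, -0.0202, 1.0447, -0.9393, 0.3052, -0.1564]
J5: z=[-0.2560, -0.9275, -0.2722] o=[-0.0116, -0.1978, -0.8961] → [-0.0230, -0.0701, 0.2606, -0.2560, -0.9275, -0.2722]
J6: z=[0.8139, -0.3588, 0.4570] o=[-0.2594, -0.7206, -0.8653] → [0.3454, 0.3632, -0.3299, 0.8139, -0.3588, 0.4570]
V = J·q̇ = [-0.5928, -0.6652, -0.4988, 0.2670, 1.2125, 0.2234]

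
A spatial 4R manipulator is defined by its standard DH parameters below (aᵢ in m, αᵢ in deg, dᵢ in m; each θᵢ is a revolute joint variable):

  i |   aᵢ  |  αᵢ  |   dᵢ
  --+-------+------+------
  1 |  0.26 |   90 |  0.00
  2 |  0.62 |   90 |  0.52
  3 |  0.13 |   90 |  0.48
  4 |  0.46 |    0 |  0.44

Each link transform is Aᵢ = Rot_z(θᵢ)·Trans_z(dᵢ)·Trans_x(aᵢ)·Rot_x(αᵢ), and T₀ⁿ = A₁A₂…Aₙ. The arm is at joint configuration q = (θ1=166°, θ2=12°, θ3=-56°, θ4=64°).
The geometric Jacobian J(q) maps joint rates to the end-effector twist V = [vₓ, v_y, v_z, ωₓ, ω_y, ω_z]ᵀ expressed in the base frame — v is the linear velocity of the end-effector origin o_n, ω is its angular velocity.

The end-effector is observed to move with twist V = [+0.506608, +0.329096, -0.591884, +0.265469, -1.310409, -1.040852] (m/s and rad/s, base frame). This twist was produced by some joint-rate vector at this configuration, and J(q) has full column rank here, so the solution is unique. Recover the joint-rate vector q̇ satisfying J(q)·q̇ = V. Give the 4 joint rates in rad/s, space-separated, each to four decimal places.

o_n = [-0.8510, 0.2112, -0.7823]
J₁: ẑ×o_n = [-0.2112, -0.8510, 0.0000], ω = ẑ
J2: z=[0.2419, 0.9703, 0.0000] o=[-0.2523, 0.0629, 0.0000] → [-0.7591, 0.1893, 0.6168, 0.2419, 0.9703, 0.0000]
J3: z=[-0.2017, 0.0503, -0.9781] o=[-0.7149, 0.7142, 0.1289] → [-0.5379, -0.0507, 0.1083, -0.2017, 0.0503, -0.9781]
J4: z=[0.6516, -0.7388, -0.1724] o=[-0.9068, 0.6509, -0.3255] → [0.2617, 0.2880, -0.2453, 0.6516, -0.7388, -0.1724]
q̇ = J⁺·V = [-0.2910, -0.7230, 0.6140, 0.8660]

-0.2910 -0.7230 0.6140 0.8660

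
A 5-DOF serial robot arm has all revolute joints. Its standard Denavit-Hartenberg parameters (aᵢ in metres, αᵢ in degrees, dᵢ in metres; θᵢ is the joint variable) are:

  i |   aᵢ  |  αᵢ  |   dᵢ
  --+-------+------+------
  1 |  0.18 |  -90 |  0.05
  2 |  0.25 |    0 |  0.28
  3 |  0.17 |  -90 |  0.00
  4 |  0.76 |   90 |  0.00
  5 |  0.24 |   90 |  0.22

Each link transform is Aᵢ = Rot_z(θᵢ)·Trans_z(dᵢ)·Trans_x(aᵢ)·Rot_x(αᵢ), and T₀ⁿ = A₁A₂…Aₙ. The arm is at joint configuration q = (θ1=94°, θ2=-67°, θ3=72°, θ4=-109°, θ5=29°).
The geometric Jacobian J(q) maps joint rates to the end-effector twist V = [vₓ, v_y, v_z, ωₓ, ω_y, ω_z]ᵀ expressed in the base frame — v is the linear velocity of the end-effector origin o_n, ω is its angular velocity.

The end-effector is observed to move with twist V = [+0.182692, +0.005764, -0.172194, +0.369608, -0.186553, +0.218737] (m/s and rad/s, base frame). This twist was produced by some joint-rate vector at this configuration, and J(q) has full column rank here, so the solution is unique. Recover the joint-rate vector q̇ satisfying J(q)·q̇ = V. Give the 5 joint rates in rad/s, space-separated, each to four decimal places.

o_n = [-1.1168, -0.1632, 0.1950]
J₁: ẑ×o_n = [0.1632, -1.1168, 0.0000], ω = ẑ
J2: z=[-0.9976, -0.0698, 0.0000] o=[-0.0126, 0.1796, 0.0500] → [-0.0101, 0.1447, 0.2649, -0.9976, -0.0698, 0.0000]
J3: z=[-0.9976, -0.0698, 0.0000] o=[-0.2987, 0.2575, 0.2801] → [0.0059, -0.0849, 0.3626, -0.9976, -0.0698, 0.0000]
J4: z=[0.0061, -0.0869, -0.9962] o=[-0.3105, 0.4264, 0.2653] → [-0.5813, 0.8036, -0.0737, 0.0061, -0.0869, -0.9962]
J5: z=[0.3905, -0.9169, 0.0824] o=[-1.0102, 0.1304, 0.2869] → [0.1084, 0.0271, -0.2124, 0.3905, -0.9169, 0.0824]
q̇ = J⁺·V = [-0.1150, 0.4340, -0.7070, -0.3140, 0.2540]

-0.1150 0.4340 -0.7070 -0.3140 0.2540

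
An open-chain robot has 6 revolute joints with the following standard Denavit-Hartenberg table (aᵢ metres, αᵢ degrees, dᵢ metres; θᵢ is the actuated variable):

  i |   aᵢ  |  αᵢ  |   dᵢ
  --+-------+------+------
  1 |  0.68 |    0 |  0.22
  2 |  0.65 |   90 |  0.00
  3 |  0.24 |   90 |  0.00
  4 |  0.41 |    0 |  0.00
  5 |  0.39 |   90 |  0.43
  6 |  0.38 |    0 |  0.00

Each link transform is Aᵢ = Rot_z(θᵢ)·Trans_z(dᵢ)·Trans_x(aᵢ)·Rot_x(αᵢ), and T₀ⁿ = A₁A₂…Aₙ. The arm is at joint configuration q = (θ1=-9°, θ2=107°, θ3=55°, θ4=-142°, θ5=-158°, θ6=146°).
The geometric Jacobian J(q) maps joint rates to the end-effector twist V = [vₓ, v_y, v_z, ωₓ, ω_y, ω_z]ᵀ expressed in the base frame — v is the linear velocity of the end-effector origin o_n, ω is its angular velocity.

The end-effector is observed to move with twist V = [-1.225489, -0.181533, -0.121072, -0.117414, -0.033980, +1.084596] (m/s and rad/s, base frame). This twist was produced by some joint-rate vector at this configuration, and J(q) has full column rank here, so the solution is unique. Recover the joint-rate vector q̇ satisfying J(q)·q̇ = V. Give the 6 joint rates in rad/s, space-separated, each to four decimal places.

o_n = [0.3259, 1.0065, -0.1859]
J₁: ẑ×o_n = [-1.0065, 0.3259, 0.0000], ω = ẑ
J2: z=[0.0000, 0.0000, 1.0000] o=[0.6716, -0.1064, 0.2200] → [-1.1129, -0.3457, 0.0000, 0.0000, 0.0000, 1.0000]
J3: z=[0.9903, 0.1392, 0.0000] o=[0.5812, 0.5373, 0.2200] → [-0.0565, 0.4019, 0.5001, 0.9903, 0.1392, 0.0000]
J4: z=[-0.1140, 0.8112, -0.5736] o=[0.5620, 0.6736, 0.4166] → [-0.2978, 0.0668, 0.1536, -0.1140, 0.8112, -0.5736]
J5: z=[-0.1140, 0.8112, -0.5736] o=[0.3378, 0.4550, 0.1519] → [0.0423, -0.0317, -0.0532, -0.1140, 0.8112, -0.5736]
J6: z=[-0.5643, 0.4223, 0.7094] o=[0.6077, 0.9615, 0.0650] → [-0.1378, -0.3415, 0.0937, -0.5643, 0.4223, 0.7094]
q̇ = J⁺·V = [0.4080, 0.7850, -0.1780, -0.0910, 0.1390, -0.1140]

0.4080 0.7850 -0.1780 -0.0910 0.1390 -0.1140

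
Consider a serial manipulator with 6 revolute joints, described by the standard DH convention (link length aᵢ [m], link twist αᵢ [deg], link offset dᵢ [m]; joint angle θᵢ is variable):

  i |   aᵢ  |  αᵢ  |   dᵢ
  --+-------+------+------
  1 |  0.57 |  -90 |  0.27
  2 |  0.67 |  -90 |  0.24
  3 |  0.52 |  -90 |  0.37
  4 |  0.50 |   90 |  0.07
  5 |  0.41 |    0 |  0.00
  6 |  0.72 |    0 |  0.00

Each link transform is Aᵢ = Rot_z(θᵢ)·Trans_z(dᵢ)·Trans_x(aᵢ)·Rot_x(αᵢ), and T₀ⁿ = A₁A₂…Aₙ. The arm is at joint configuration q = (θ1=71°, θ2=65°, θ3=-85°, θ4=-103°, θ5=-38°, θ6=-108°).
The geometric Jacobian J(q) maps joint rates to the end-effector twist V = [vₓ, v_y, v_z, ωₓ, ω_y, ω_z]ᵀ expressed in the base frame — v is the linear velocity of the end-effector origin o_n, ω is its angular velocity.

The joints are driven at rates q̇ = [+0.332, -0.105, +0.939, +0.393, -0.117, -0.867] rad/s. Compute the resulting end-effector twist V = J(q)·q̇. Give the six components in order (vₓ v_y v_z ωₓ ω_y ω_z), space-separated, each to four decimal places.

-0.4441 0.7750 -0.8353 -1.0484 -0.5389 -0.5889

o_n = [-0.6880, 0.3311, -0.0956]
J₁: ẑ×o_n = [-0.3311, -0.6880, 0.0000], ω = ẑ
J2: z=[-0.9455, 0.3256, 0.0000] o=[0.1856, 0.5389, 0.2700] → [-0.1190, -0.3457, 0.4809, -0.9455, 0.3256, 0.0000]
J3: z=[-0.2951, -0.8569, -0.4226] o=[0.0508, 0.8848, -0.3372] → [-0.4411, 0.3836, -0.4698, -0.2951, -0.8569, -0.4226]
J4: z=[0.2195, 0.3697, -0.9029] o=[-0.5419, 0.7545, -0.5347] → [-0.2200, 0.0356, -0.0389, 0.2195, 0.3697, -0.9029]
J5: z=[0.9725, -0.1572, 0.1720] o=[-0.5657, 0.3225, -0.7949] → [-0.1114, -0.7011, -0.0109, 0.9725, -0.1572, 0.1720]
J6: z=[0.9725, -0.1572, 0.1720] o=[-0.6464, -0.0667, -0.6943] → [-0.1625, -0.5894, 0.3803, 0.9725, -0.1572, 0.1720]
V = J·q̇ = [-0.4441, 0.7750, -0.8353, -1.0484, -0.5389, -0.5889]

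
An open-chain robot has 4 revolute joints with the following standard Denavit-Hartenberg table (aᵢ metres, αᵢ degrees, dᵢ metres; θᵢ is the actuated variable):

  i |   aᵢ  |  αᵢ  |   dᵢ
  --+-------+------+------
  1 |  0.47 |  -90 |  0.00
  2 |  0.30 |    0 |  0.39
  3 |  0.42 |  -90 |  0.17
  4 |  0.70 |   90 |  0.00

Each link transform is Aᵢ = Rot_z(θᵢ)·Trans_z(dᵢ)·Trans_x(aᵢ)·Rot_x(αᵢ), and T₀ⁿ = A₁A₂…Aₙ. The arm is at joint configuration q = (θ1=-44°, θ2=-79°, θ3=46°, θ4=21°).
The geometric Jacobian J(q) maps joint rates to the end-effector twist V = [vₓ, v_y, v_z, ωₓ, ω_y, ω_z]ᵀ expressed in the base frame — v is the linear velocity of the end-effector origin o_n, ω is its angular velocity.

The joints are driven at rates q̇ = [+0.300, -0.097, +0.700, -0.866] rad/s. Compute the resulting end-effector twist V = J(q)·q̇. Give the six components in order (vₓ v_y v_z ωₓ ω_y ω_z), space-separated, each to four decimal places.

o_n = [1.2416, -0.7693, 0.8792]
J₁: ẑ×o_n = [0.7693, 1.2416, -0.0000], ω = ẑ
J2: z=[0.6947, 0.7193, 0.0000] o=[0.3381, -0.3265, 0.0000] → [0.6324, -0.6107, -0.9576, 0.6947, 0.7193, 0.0000]
J3: z=[0.6947, 0.7193, 0.0000] o=[0.6502, -0.0857, 0.2945] → [0.4206, -0.4061, -0.9003, 0.6947, 0.7193, 0.0000]
J4: z=[0.3918, -0.3783, -0.8387] o=[1.0217, -0.2081, 0.5232] → [-0.6053, -0.3239, -0.1366, 0.3918, -0.3783, -0.8387]
V = J·q̇ = [0.9880, 0.4280, -0.4190, 0.0796, 0.7614, 1.0263]

0.9880 0.4280 -0.4190 0.0796 0.7614 1.0263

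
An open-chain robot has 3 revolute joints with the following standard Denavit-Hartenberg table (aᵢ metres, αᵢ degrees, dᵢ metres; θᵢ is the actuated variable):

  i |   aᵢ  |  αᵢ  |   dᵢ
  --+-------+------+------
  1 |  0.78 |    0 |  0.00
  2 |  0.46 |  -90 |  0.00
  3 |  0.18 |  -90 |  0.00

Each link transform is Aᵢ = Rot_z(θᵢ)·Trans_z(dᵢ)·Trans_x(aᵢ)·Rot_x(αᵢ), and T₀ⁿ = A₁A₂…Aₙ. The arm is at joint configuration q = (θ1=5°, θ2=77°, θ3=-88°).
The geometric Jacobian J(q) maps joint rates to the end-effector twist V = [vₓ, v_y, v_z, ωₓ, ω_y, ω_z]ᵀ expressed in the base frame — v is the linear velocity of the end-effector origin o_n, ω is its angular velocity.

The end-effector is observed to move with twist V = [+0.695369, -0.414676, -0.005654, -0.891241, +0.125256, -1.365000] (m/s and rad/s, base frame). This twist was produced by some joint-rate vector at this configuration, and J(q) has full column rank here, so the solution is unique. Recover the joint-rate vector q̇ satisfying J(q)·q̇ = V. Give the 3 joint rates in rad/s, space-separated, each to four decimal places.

-0.6260 -0.7390 0.9000

o_n = [0.8419, 0.5297, 0.1799]
J₁: ẑ×o_n = [-0.5297, 0.8419, 0.0000], ω = ẑ
J2: z=[0.0000, 0.0000, 1.0000] o=[0.7770, 0.0680, 0.0000] → [-0.4617, 0.0649, 0.0000, 0.0000, 0.0000, 1.0000]
J3: z=[-0.9903, 0.1392, 0.0000] o=[0.8411, 0.5235, 0.0000] → [0.0250, 0.1781, -0.0063, -0.9903, 0.1392, 0.0000]
q̇ = J⁺·V = [-0.6260, -0.7390, 0.9000]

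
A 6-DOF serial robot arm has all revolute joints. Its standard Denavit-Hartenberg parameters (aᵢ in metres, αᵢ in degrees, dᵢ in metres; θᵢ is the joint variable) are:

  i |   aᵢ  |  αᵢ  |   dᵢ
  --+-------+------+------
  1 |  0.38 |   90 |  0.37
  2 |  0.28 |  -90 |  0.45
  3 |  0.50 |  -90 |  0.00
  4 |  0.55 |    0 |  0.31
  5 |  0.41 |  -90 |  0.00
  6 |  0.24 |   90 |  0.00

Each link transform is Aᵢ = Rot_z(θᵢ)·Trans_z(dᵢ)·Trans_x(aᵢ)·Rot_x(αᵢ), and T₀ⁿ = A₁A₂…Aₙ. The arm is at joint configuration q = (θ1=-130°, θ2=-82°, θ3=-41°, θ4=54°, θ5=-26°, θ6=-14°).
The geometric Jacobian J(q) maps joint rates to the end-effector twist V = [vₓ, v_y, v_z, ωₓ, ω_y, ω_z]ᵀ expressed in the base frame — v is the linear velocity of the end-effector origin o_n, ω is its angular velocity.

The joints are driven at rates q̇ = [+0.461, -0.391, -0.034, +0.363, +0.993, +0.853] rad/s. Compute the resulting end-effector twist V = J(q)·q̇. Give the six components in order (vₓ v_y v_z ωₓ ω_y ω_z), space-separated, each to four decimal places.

0.7910 0.8073 0.6213 1.7332 -0.5435 -0.2302

o_n = [-0.7404, 0.8051, -1.2898]
J₁: ẑ×o_n = [-0.8051, -0.7404, 0.0000], ω = ẑ
J2: z=[-0.7660, 0.6428, 0.0000] o=[-0.2443, -0.2911, 0.3700] → [-1.0669, -1.2715, -0.5208, -0.7660, 0.6428, 0.0000]
J3: z=[-0.6365, -0.7586, 0.1392] o=[-0.6140, -0.0317, 0.0927] → [0.9323, -0.8976, -0.6286, -0.6365, -0.7586, 0.1392]
J4: z=[0.5195, -0.5551, -0.6497] o=[-0.8991, 0.1389, -0.2810] → [0.9928, 0.4210, 0.4341, 0.5195, -0.5551, -0.6497]
J5: z=[0.5195, -0.5551, -0.6497] o=[-0.6391, 0.4147, -0.7859] → [0.5334, 0.3276, 0.1466, 0.5195, -0.5551, -0.6497]
J6: z=[0.8297, 0.5096, 0.2280] o=[-0.7230, 0.6843, -1.0832] → [-0.1328, 0.1674, 0.1092, 0.8297, 0.5096, 0.2280]
V = J·q̇ = [0.7910, 0.8073, 0.6213, 1.7332, -0.5435, -0.2302]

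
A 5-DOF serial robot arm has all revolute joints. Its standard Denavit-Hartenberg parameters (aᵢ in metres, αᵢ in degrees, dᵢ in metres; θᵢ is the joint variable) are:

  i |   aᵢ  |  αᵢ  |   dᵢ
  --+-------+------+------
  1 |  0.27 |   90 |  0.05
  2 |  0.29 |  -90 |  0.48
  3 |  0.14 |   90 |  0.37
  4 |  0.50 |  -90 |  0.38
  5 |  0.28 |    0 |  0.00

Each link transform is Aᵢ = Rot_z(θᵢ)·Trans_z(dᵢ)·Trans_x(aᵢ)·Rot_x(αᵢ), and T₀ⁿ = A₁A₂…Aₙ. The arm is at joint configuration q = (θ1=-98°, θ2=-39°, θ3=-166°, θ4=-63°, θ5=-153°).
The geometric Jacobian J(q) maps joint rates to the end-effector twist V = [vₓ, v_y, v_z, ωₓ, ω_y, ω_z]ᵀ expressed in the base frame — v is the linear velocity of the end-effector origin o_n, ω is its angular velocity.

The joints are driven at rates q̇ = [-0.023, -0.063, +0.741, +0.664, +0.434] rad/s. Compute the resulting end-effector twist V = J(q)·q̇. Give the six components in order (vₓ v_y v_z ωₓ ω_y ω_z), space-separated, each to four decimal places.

o_n = [-0.0908, -0.2913, 0.2137]
J₁: ẑ×o_n = [0.2913, -0.0908, 0.0000], ω = ẑ
J2: z=[-0.9903, 0.1392, 0.0000] o=[-0.0376, -0.2674, 0.0500] → [0.0228, 0.1621, 0.0311, -0.9903, 0.1392, 0.0000]
J3: z=[-0.0876, -0.6232, 0.7771] o=[-0.5443, -0.4237, -0.1325] → [-0.3187, 0.3828, 0.2710, -0.0876, -0.6232, 0.7771]
J4: z=[0.9870, 0.0511, 0.1522] o=[-0.5955, -0.5451, 0.2405] → [-0.0400, 0.1033, 0.2247, 0.9870, 0.0511, 0.1522]
J5: z=[-0.1597, 0.4124, 0.8969] o=[-0.2120, -0.0709, 0.0908] → [0.2484, 0.1284, -0.0148, -0.1597, 0.4124, 0.8969]
V = J·q̇ = [-0.1631, 0.3998, 0.3416, 0.5836, -0.2576, 1.0432]

-0.1631 0.3998 0.3416 0.5836 -0.2576 1.0432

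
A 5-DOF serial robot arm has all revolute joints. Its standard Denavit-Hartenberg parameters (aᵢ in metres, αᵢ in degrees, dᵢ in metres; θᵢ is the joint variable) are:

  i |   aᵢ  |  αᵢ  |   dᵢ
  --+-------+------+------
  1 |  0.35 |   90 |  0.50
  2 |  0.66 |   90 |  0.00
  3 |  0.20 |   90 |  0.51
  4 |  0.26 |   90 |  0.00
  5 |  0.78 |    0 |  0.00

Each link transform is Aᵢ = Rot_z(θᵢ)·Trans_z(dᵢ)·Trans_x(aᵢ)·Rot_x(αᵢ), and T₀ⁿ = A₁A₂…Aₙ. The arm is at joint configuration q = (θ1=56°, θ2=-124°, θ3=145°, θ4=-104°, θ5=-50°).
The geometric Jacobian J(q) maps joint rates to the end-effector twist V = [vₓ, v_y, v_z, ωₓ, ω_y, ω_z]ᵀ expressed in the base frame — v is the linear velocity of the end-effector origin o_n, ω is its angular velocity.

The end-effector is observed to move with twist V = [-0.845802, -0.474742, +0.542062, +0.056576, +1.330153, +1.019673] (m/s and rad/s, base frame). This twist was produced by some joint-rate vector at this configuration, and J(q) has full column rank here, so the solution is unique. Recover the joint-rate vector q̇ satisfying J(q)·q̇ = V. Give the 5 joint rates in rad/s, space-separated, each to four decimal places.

o_n = [-0.1917, 0.5749, 0.1198]
J₁: ẑ×o_n = [-0.5749, -0.1917, 0.0000], ω = ẑ
J2: z=[0.8290, -0.5592, 0.0000] o=[0.1957, 0.2902, 0.5000] → [0.2126, 0.3152, 0.0195, 0.8290, -0.5592, 0.0000]
J3: z=[-0.4636, -0.6873, 0.5592] o=[-0.0107, -0.0158, -0.0472] → [-0.4451, -0.0238, -0.3983, -0.4636, -0.6873, 0.5592]
J4: z=[0.4998, -0.7240, -0.4755] o=[-0.1008, -0.3545, 0.3738] → [0.6259, 0.1702, 0.3987, 0.4998, -0.7240, -0.4755]
J5: z=[-0.8221, -0.2235, -0.5237] o=[-0.0298, -0.1849, 0.1901] → [0.4136, 0.0270, -0.6608, -0.8221, -0.2235, -0.5237]
q̇ = J⁺·V = [0.9520, -0.7360, -0.7560, -0.3640, -0.6060]

0.9520 -0.7360 -0.7560 -0.3640 -0.6060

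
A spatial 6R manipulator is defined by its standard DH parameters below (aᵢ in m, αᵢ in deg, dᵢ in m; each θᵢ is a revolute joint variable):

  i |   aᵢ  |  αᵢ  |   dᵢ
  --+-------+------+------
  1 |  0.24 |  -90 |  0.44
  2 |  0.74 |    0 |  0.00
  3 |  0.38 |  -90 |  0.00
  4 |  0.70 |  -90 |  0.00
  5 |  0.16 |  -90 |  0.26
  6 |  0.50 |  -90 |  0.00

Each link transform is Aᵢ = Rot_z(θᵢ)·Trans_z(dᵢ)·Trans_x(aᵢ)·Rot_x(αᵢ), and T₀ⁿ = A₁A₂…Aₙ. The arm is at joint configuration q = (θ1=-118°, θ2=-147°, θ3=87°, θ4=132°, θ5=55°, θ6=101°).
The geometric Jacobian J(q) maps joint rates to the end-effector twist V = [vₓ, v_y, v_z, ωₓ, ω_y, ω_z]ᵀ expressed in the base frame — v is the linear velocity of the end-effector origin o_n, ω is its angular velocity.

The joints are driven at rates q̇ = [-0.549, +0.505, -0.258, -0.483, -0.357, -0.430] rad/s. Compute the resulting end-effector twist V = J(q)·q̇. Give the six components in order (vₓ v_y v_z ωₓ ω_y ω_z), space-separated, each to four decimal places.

o_n = [-0.4335, 0.6804, 0.9200]
J₁: ẑ×o_n = [-0.6804, -0.4335, 0.0000], ω = ẑ
J2: z=[0.8829, -0.4695, 0.0000] o=[-0.1127, -0.2119, 0.4400] → [-0.2254, -0.4238, 0.6373, 0.8829, -0.4695, 0.0000]
J3: z=[0.8829, -0.4695, 0.0000] o=[0.1787, 0.3361, 0.8430] → [-0.0361, -0.0680, 0.0167, 0.8829, -0.4695, 0.0000]
J4: z=[-0.4066, -0.7647, -0.5000] o=[0.0895, 0.1683, 1.1721] → [0.4488, 0.1590, -0.6081, -0.4066, -0.7647, -0.5000]
J5: z=[0.7652, 0.0139, -0.6436] o=[-0.2599, 0.6193, 0.7665] → [0.0415, -0.0058, 0.0492, 0.7652, 0.0139, -0.6436]
J6: z=[0.6420, -0.0892, 0.7615] o=[-0.0534, 0.7823, 0.6115] → [0.0500, -0.4875, -0.0993, 0.6420, -0.0892, 0.7615]
V = J·q̇ = [0.0160, 0.1764, 0.6364, -0.1348, 0.2867, -0.4052]

0.0160 0.1764 0.6364 -0.1348 0.2867 -0.4052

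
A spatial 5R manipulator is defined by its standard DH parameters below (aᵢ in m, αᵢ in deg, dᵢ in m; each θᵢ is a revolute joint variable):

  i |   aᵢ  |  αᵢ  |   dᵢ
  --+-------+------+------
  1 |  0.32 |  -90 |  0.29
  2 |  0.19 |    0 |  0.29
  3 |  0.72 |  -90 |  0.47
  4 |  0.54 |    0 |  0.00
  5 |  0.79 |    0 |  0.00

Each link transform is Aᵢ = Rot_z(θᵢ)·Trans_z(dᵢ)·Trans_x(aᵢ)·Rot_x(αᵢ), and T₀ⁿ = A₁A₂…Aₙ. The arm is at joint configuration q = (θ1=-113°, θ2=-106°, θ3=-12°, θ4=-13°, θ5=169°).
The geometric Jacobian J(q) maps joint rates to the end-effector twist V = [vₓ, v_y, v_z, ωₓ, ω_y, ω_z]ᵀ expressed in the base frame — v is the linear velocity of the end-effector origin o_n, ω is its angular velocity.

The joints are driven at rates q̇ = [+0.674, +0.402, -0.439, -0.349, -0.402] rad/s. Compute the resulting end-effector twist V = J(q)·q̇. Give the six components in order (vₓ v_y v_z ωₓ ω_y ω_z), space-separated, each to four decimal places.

-0.1546 0.5161 0.1876 0.2250 0.6248 0.3214

o_n = [0.5073, -0.2386, 0.9357]
J₁: ẑ×o_n = [0.2386, 0.5073, -0.0000], ω = ẑ
J2: z=[0.9205, -0.3907, 0.0000] o=[-0.1250, -0.2946, 0.2900] → [-0.2523, -0.5944, 0.2986, 0.9205, -0.3907, 0.0000]
J3: z=[0.9205, -0.3907, 0.0000] o=[0.1624, -0.3597, 0.4726] → [-0.1809, -0.4263, 0.2462, 0.9205, -0.3907, 0.0000]
J4: z=[-0.3450, -0.8128, 0.4695] o=[0.7271, -0.2322, 1.1084] → [0.1433, -0.1628, -0.1765, -0.3450, -0.8128, 0.4695]
J5: z=[-0.3450, -0.8128, 0.4695] o=[0.9354, -0.0522, 1.5729] → [0.6054, -0.4209, -0.2837, -0.3450, -0.8128, 0.4695]
V = J·q̇ = [-0.1546, 0.5161, 0.1876, 0.2250, 0.6248, 0.3214]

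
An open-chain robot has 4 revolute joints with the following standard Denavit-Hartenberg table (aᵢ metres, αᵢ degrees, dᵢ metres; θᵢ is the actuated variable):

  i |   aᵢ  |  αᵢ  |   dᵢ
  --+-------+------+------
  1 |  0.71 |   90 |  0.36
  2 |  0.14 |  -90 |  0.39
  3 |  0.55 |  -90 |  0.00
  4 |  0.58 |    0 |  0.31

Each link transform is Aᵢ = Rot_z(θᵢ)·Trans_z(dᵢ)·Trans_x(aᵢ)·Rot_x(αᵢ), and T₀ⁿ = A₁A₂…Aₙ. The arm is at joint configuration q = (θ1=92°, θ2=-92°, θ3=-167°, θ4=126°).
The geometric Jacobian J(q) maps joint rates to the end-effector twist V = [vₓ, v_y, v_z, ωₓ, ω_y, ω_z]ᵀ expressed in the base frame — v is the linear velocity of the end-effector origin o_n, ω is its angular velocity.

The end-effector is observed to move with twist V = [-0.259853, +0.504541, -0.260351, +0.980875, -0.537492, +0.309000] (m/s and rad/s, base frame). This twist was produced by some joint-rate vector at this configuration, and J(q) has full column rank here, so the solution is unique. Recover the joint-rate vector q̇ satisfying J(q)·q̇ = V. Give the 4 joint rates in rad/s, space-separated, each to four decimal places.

0.4250 0.3730 -0.5670 0.6040

o_n = [0.7302, 0.2665, 0.3704]
J₁: ẑ×o_n = [-0.2665, 0.7302, 0.0000], ω = ẑ
J2: z=[0.9994, 0.0349, 0.0000] o=[-0.0248, 0.7096, 0.3600] → [0.0004, -0.0104, -0.4692, 0.9994, 0.0349, 0.0000]
J3: z=[-0.0349, 0.9988, -0.0349] o=[0.3652, 0.7183, 0.2201] → [0.1343, -0.0075, -0.3489, -0.0349, 0.9988, -0.0349]
J4: z=[0.9741, 0.0262, -0.2248] o=[0.4881, 0.7413, 0.7557] → [-0.1168, 0.3209, -0.4688, 0.9741, 0.0262, -0.2248]
q̇ = J⁺·V = [0.4250, 0.3730, -0.5670, 0.6040]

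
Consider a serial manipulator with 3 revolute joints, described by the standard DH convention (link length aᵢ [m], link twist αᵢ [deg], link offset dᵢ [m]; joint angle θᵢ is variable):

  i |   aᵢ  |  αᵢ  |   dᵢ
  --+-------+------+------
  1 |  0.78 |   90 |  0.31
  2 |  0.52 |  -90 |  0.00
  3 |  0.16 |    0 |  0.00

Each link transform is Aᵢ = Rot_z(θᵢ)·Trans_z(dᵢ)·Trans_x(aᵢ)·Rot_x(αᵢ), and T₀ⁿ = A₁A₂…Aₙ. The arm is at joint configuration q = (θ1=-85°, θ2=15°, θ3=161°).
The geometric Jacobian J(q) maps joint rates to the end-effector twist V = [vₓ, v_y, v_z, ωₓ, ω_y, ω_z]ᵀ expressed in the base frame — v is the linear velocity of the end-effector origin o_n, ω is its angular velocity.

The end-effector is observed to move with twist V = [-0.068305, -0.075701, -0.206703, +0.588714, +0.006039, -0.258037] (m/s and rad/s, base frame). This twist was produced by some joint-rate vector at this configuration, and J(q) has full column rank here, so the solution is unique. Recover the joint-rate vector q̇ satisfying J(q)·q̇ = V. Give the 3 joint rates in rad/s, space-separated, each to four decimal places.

-0.0890 -0.5870 -0.1750

o_n = [0.1509, -1.1273, 0.4054]
J₁: ẑ×o_n = [1.1273, 0.1509, -0.0000], ω = ẑ
J2: z=[-0.9962, -0.0872, 0.0000] o=[0.0680, -0.7770, 0.3100] → [-0.0083, 0.0951, 0.3562, -0.9962, -0.0872, 0.0000]
J3: z=[-0.0226, 0.2578, 0.9659] o=[0.1118, -1.2774, 0.4446] → [-0.1551, 0.0369, -0.0135, -0.0226, 0.2578, 0.9659]
q̇ = J⁺·V = [-0.0890, -0.5870, -0.1750]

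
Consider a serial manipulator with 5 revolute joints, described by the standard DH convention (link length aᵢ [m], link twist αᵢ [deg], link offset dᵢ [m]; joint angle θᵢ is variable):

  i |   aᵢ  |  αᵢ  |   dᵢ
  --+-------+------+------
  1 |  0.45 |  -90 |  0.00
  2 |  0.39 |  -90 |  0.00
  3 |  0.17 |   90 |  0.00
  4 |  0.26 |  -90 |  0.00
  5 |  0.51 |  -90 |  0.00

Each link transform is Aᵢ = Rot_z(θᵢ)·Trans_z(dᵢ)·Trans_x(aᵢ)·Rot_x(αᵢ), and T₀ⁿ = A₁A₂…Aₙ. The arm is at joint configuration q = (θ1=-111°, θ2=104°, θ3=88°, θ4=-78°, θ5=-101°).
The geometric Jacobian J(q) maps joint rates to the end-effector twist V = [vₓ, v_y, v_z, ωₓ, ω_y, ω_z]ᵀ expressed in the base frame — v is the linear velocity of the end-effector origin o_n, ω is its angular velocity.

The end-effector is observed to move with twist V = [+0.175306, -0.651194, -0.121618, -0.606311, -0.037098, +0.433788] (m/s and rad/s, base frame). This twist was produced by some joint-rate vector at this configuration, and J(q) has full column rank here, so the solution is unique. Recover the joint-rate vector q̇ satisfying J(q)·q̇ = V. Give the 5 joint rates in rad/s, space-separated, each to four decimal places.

0.6970 -0.4000 -0.3420 0.1890 0.1630

o_n = [-0.3127, -0.2948, -0.9093]
J₁: ẑ×o_n = [0.2948, -0.3127, 0.0000], ω = ẑ
J2: z=[0.9336, -0.3584, 0.0000] o=[-0.1613, -0.4201, 0.0000] → [0.3259, 0.8489, 0.0627, 0.9336, -0.3584, 0.0000]
J3: z=[0.3477, 0.9058, 0.2419] o=[-0.1275, -0.3320, -0.3784] → [-0.4899, 0.1398, 0.1807, 0.3477, 0.9058, 0.2419]
J4: z=[0.1192, 0.2132, -0.9697] o=[-0.2856, -0.2698, -0.3842] → [-0.1362, 0.0889, 0.0028, 0.1192, 0.2132, -0.9697]
J5: z=[-0.8374, 0.5464, 0.0172] o=[-0.4243, -0.4804, -0.4475] → [-0.2555, -0.3847, -0.2164, -0.8374, 0.5464, 0.0172]
q̇ = J⁺·V = [0.6970, -0.4000, -0.3420, 0.1890, 0.1630]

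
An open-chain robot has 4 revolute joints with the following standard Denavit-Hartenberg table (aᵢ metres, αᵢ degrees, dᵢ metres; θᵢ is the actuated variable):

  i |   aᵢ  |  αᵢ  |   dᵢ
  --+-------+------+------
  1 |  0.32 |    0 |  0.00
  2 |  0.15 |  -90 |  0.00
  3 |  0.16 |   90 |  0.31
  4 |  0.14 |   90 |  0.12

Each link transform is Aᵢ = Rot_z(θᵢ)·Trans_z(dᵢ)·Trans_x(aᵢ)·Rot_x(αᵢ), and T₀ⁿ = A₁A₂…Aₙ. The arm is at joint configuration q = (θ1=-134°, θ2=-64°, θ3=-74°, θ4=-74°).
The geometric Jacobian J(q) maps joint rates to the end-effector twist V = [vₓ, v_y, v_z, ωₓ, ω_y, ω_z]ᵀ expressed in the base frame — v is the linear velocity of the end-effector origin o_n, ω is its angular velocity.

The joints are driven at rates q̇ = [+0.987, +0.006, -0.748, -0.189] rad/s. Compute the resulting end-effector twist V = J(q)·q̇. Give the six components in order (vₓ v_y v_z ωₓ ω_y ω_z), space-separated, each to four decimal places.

o_n = [-0.3615, -0.3694, 0.2240]
J₁: ẑ×o_n = [0.3694, -0.3615, 0.0000], ω = ẑ
J2: z=[0.0000, 0.0000, 1.0000] o=[-0.2223, -0.2302, 0.0000] → [0.1392, -0.1392, 0.0000, 0.0000, 0.0000, 1.0000]
J3: z=[-0.3090, -0.9511, 0.0000] o=[-0.3649, -0.1838, 0.0000] → [-0.2130, 0.0692, 0.0606, -0.3090, -0.9511, 0.0000]
J4: z=[0.9142, -0.2970, 0.2756] o=[-0.5027, -0.4650, 0.1538] → [-0.0472, -0.0252, 0.1294, 0.9142, -0.2970, 0.2756]
V = J·q̇ = [0.5337, -0.4046, -0.0698, 0.0584, 0.7675, 0.9409]

0.5337 -0.4046 -0.0698 0.0584 0.7675 0.9409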